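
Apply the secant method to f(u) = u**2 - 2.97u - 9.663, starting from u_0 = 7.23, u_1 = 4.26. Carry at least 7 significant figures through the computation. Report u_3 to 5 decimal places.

4.95010

Secant update: u_(k+1) = u_k − f(u_k)·(u_k − u_(k-1))/(f(u_k) − f(u_(k-1))).
f(u_0) = 21.136800, f(u_1) = -4.167600
u_2 = 4.260000 - (-4.167600)·(4.260000 - 7.230000)/(-4.167600 - (21.136800)) = 4.749155; f(u_2) = -1.213518
u_3 = 4.749155 - (-1.213518)·(4.749155 - 4.260000)/(-1.213518 - (-4.167600)) = 4.950097; f(u_3) = 0.138669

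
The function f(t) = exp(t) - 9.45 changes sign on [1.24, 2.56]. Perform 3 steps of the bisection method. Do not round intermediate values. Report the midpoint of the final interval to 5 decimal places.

2.31250

f(1.240000) = -5.994387, f(2.560000) = 3.485817 (opposite signs)
step 1: m = 1.900000, f(m) = -2.764106 < 0 → root in [1.900000, 2.560000]
step 2: m = 2.230000, f(m) = -0.150134 < 0 → root in [2.230000, 2.560000]
step 3: m = 2.395000, f(m) = 1.518198 > 0 → root in [2.230000, 2.395000]
Midpoint of [2.230000, 2.395000] = 2.312500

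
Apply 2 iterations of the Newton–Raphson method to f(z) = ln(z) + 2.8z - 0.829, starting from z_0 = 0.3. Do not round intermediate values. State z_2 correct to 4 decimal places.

f'(z) = 1/z + 2.8
z_0 = 0.300000: f = -1.192973, f' = 6.133333 → z_1 = 0.300000 - (-1.192973)/(6.133333) = 0.494506
z_1 = 0.494506: f = -0.148577, f' = 4.822218 → z_2 = 0.494506 - (-0.148577)/(4.822218) = 0.525317

0.5253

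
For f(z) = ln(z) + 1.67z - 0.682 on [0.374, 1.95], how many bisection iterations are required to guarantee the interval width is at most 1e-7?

Initial width b − a = 1.95 − 0.374 = 1.576000.
After n steps the width is (b−a)/2^n; need (b−a)/2^n ≤ 1e-7.
So n ≥ log₂(1.576000/1e-7) = log₂(15760000.0000) ≈ 23.9098.
Hence n = 24.

24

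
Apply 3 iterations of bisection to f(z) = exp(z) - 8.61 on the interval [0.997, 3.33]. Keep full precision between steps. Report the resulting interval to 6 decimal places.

f(0.997000) = -5.899861, f(3.330000) = 19.328342 (opposite signs)
step 1: m = 2.163500, f(m) = 0.091540 > 0 → root in [0.997000, 2.163500]
step 2: m = 1.580250, f(m) = -3.753830 < 0 → root in [1.580250, 2.163500]
step 3: m = 1.871875, f(m) = -2.109527 < 0 → root in [1.871875, 2.163500]

[1.871875, 2.163500]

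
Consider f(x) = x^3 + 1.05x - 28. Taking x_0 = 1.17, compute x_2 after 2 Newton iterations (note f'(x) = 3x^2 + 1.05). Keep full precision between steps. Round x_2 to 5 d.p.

x_0 = 1.170000: f = -25.169887, f' = 5.156700 → x_1 = 1.170000 - (-25.169887)/(5.156700) = 6.051007
x_1 = 6.051007: f = 199.909238, f' = 110.894044 → x_2 = 6.051007 - (199.909238)/(110.894044) = 4.248302

4.24830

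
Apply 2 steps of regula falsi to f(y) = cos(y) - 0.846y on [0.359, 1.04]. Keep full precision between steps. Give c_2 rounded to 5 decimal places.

f(0.359000) = 0.632535, f(1.040000) = -0.373620
step 1: c = 0.787121, f(c) = 0.039983 > 0 → new bracket [0.787121, 1.040000]
step 2: c = 0.811567, f(c) = 0.001777 > 0 → new bracket [0.811567, 1.040000]

0.81157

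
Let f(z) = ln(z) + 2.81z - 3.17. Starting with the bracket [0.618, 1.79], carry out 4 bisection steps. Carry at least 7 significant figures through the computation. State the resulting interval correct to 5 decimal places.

[1.05750, 1.13075]

f(0.618000) = -1.914687, f(1.790000) = 2.442116 (opposite signs)
step 1: m = 1.204000, f(m) = 0.398889 > 0 → root in [0.618000, 1.204000]
step 2: m = 0.911000, f(m) = -0.703302 < 0 → root in [0.911000, 1.204000]
step 3: m = 1.057500, f(m) = -0.142517 < 0 → root in [1.057500, 1.204000]
step 4: m = 1.130750, f(m) = 0.130289 > 0 → root in [1.057500, 1.130750]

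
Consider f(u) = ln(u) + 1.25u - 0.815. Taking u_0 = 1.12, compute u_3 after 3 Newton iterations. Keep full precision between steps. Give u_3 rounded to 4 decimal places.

0.8153

Newton update: u ← u − f(u)/f'(u).
f'(u) = 1/u + 1.25
u_0 = 1.120000: f = 0.698329, f' = 2.142857 → u_1 = 1.120000 - (0.698329)/(2.142857) = 0.794113
u_1 = 0.794113: f = -0.052888, f' = 2.509266 → u_2 = 0.794113 - (-0.052888)/(2.509266) = 0.815190
u_2 = 0.815190: f = -0.000346, f' = 2.476708 → u_3 = 0.815190 - (-0.000346)/(2.476708) = 0.815330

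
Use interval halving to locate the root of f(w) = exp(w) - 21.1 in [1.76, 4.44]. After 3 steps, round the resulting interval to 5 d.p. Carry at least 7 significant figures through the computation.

f(1.760000) = -15.287563, f(4.440000) = 63.674942 (opposite signs)
step 1: m = 3.100000, f(m) = 1.097951 > 0 → root in [1.760000, 3.100000]
step 2: m = 2.430000, f(m) = -9.741118 < 0 → root in [2.430000, 3.100000]
step 3: m = 2.765000, f(m) = -5.220960 < 0 → root in [2.765000, 3.100000]

[2.76500, 3.10000]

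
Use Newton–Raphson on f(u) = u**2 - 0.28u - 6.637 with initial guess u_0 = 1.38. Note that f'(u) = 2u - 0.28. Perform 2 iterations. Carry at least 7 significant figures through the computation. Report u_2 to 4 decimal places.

2.7994

u_0 = 1.380000: f = -5.119000, f' = 2.480000 → u_1 = 1.380000 - (-5.119000)/(2.480000) = 3.444113
u_1 = 3.444113: f = 4.260562, f' = 6.608226 → u_2 = 3.444113 - (4.260562)/(6.608226) = 2.799377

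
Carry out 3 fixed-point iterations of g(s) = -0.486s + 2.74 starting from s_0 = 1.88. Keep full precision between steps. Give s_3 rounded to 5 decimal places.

s_1 = g(1.880000) = 1.826320
s_2 = g(1.826320) = 1.852408
s_3 = g(1.852408) = 1.839729

1.83973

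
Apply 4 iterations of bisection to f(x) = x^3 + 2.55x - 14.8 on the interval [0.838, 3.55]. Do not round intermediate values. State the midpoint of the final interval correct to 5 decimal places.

2.10925

f(0.838000) = -12.074620, f(3.550000) = 38.991375 (opposite signs)
step 1: m = 2.194000, f(m) = 1.355817 > 0 → root in [0.838000, 2.194000]
step 2: m = 1.516000, f(m) = -7.450044 < 0 → root in [1.516000, 2.194000]
step 3: m = 1.855000, f(m) = -3.686649 < 0 → root in [1.855000, 2.194000]
step 4: m = 2.024500, f(m) = -1.339909 < 0 → root in [2.024500, 2.194000]
Midpoint of [2.024500, 2.194000] = 2.109250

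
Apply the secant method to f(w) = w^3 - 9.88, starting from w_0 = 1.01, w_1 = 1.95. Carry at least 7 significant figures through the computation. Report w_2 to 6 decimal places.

2.312940

f(w_0) = -8.849699, f(w_1) = -2.465125
w_2 = 1.950000 - (-2.465125)·(1.950000 - 1.010000)/(-2.465125 - (-8.849699)) = 2.312940; f(w_2) = 2.493516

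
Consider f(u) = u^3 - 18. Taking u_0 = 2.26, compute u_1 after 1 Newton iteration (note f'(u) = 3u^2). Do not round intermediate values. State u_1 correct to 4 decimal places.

u_0 = 2.260000: f = -6.456824, f' = 15.322800 → u_1 = 2.260000 - (-6.456824)/(15.322800) = 2.681387

2.6814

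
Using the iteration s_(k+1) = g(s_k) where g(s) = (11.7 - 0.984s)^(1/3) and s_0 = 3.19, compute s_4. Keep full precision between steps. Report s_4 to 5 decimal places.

s_1 = g(3.190000) = 2.045701
s_2 = g(2.045701) = 2.131720
s_3 = g(2.131720) = 2.125493
s_4 = g(2.125493) = 2.125945

2.12595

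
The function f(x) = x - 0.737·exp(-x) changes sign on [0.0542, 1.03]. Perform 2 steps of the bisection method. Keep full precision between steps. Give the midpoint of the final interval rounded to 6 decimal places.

f(0.054200) = -0.643918, f(1.030000) = 0.766886 (opposite signs)
step 1: m = 0.542100, f(m) = 0.113516 > 0 → root in [0.054200, 0.542100]
step 2: m = 0.298150, f(m) = -0.248844 < 0 → root in [0.298150, 0.542100]
Midpoint of [0.298150, 0.542100] = 0.420125

0.420125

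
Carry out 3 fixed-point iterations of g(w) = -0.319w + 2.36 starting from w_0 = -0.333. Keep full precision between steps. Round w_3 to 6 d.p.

w_1 = g(-0.333000) = 2.466227
w_2 = g(2.466227) = 1.573274
w_3 = g(1.573274) = 1.858126

1.858126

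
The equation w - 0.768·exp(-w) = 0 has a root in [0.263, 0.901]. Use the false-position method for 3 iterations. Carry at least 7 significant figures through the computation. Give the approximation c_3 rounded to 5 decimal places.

0.47678

False-position update: c = (a·f(b) − b·f(a))/(f(b) − f(a)); replace the endpoint whose sign matches f(c).
f(0.263000) = -0.327394, f(0.901000) = 0.589067
step 1: c = 0.490917, f(c) = 0.020852 > 0 → new bracket [0.263000, 0.490917]
step 2: c = 0.477270, f(c) = 0.000746 > 0 → new bracket [0.263000, 0.477270]
step 3: c = 0.476783, f(c) = 0.000027 > 0 → new bracket [0.263000, 0.476783]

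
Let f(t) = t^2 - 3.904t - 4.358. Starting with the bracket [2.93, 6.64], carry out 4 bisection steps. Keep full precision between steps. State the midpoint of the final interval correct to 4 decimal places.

4.9009

f(2.930000) = -7.211820, f(6.640000) = 13.809040 (opposite signs)
step 1: m = 4.785000, f(m) = -0.142415 < 0 → root in [4.785000, 6.640000]
step 2: m = 5.712500, f(m) = 5.973056 > 0 → root in [4.785000, 5.712500]
step 3: m = 5.248750, f(m) = 2.700257 > 0 → root in [4.785000, 5.248750]
step 4: m = 5.016875, f(m) = 1.225155 > 0 → root in [4.785000, 5.016875]
Midpoint of [4.785000, 5.016875] = 4.900938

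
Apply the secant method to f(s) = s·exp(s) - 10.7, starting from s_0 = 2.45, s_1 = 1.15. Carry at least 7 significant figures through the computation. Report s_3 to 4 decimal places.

f(s_0) = 17.691449, f(s_1) = -7.068078
s_2 = 1.150000 - (-7.068078)·(1.150000 - 2.450000)/(-7.068078 - (17.691449)) = 1.521110; f(s_2) = -3.737421
s_3 = 1.521110 - (-3.737421)·(1.521110 - 1.150000)/(-3.737421 - (-7.068078)) = 1.937542; f(s_3) = 2.749775

1.9375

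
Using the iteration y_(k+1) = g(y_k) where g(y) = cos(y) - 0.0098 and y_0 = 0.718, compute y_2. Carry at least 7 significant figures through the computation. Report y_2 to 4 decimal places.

y_1 = g(0.718000) = 0.743323
y_2 = g(0.743323) = 0.726424

0.7264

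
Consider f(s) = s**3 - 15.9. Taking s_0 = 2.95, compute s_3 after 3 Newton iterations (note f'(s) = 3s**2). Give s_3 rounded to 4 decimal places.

s_0 = 2.950000: f = 9.772375, f' = 26.107500 → s_1 = 2.950000 - (9.772375)/(26.107500) = 2.575687
s_1 = 2.575687: f = 1.187530, f' = 19.902492 → s_2 = 2.575687 - (1.187530)/(19.902492) = 2.516020
s_2 = 2.516020: f = 0.027297, f' = 18.991065 → s_3 = 2.516020 - (0.027297)/(18.991065) = 2.514582

2.5146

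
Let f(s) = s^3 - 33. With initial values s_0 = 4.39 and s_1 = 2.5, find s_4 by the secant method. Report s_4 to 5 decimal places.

3.20282

Secant update: s_(k+1) = s_k − f(s_k)·(s_k − s_(k-1))/(f(s_k) − f(s_(k-1))).
f(s_0) = 51.604519, f(s_1) = -17.375000
s_2 = 2.500000 - (-17.375000)·(2.500000 - 4.390000)/(-17.375000 - (51.604519)) = 2.976065; f(s_2) = -6.641097
s_3 = 2.976065 - (-6.641097)·(2.976065 - 2.500000)/(-6.641097 - (-17.375000)) = 3.270608; f(s_3) = 1.985295
s_4 = 3.270608 - (1.985295)·(3.270608 - 2.976065)/(1.985295 - (-6.641097)) = 3.202821; f(s_4) = -0.145249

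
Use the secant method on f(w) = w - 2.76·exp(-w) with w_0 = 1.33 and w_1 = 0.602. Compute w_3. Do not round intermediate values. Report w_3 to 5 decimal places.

f(w_0) = 0.600043, f(w_1) = -0.909694
w_2 = 0.602000 - (-0.909694)·(0.602000 - 1.330000)/(-0.909694 - (0.600043)) = 1.040657; f(w_2) = 0.065764
w_3 = 1.040657 - (0.065764)·(1.040657 - 0.602000)/(0.065764 - (-0.909694)) = 1.011084; f(w_3) = 0.006929

1.01108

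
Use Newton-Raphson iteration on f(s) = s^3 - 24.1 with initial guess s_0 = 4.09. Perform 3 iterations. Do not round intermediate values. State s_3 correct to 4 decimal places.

Newton update: s ← s − f(s)/f'(s).
f'(s) = 3s^2
s_0 = 4.090000: f = 44.317929, f' = 50.184300 → s_1 = 4.090000 - (44.317929)/(50.184300) = 3.206897
s_1 = 3.206897: f = 8.880319, f' = 30.852556 → s_2 = 3.206897 - (8.880319)/(30.852556) = 2.919066
s_2 = 2.919066: f = 0.773196, f' = 25.562833 → s_3 = 2.919066 - (0.773196)/(25.562833) = 2.888819

2.8888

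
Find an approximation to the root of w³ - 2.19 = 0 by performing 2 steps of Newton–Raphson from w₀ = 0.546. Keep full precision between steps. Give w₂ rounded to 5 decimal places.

Newton update: w ← w − f(w)/f'(w).
f'(w) = 3w²
w_0 = 0.546000: f = -2.027229, f' = 0.894348 → w_1 = 0.546000 - (-2.027229)/(0.894348) = 2.812711
w_1 = 2.812711: f = 20.062328, f' = 23.734034 → w_2 = 2.812711 - (20.062328)/(23.734034) = 1.967413

1.96741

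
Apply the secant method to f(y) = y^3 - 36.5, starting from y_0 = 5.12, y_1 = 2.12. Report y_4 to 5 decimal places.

3.26549

f(y_0) = 97.717728, f(y_1) = -26.971872
y_2 = 2.120000 - (-26.971872)·(2.120000 - 5.120000)/(-26.971872 - (97.717728)) = 2.768936; f(y_2) = -15.270541
y_3 = 2.768936 - (-15.270541)·(2.768936 - 2.120000)/(-15.270541 - (-26.971872)) = 3.615815; f(y_3) = 10.773600
y_4 = 3.615815 - (10.773600)·(3.615815 - 2.768936)/(10.773600 - (-15.270541)) = 3.265489; f(y_4) = -1.678711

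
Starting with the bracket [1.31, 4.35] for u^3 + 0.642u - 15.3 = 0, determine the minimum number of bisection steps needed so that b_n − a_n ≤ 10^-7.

25

Initial width b − a = 4.35 − 1.31 = 3.040000.
After n steps the width is (b−a)/2^n; need (b−a)/2^n ≤ 10^-7.
So n ≥ log₂(3.040000/10^-7) = log₂(30400000.0000) ≈ 24.8576.
Hence n = 25.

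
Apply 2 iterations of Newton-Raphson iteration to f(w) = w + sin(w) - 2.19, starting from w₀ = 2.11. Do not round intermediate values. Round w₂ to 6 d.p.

Newton update: w ← w − f(w)/f'(w).
f'(w) = 1 + cos(w)
w_0 = 2.110000: f = 0.778118, f' = 0.486547 → w_1 = 2.110000 - (0.778118)/(0.486547) = 0.510735
w_1 = 0.510735: f = -1.190446, f' = 1.872385 → w_2 = 0.510735 - (-1.190446)/(1.872385) = 1.146526

1.146526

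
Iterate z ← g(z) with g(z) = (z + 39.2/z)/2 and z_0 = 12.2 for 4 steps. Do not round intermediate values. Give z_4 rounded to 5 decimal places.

6.26099

z_1 = g(12.200000) = 7.706557
z_2 = g(7.706557) = 6.396567
z_3 = g(6.396567) = 6.262427
z_4 = g(6.262427) = 6.260991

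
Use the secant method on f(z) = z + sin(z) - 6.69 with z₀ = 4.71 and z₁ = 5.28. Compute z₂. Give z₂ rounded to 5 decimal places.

f(z_0) = -2.979997, f(z_1) = -2.253188
z_2 = 5.280000 - (-2.253188)·(5.280000 - 4.710000)/(-2.253188 - (-2.979997)) = 7.047062; f(z_2) = 1.048788

7.04706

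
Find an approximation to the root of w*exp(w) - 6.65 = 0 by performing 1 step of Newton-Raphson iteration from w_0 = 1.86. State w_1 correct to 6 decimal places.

f'(w) = (w+1)*exp(w)
w_0 = 1.860000: f = 5.298150, f' = 18.371887 → w_1 = 1.860000 - (5.298150)/(18.371887) = 1.571616

1.571616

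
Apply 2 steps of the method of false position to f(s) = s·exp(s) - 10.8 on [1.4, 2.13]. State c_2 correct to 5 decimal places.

1.77572

False-position update: c = (a·f(b) − b·f(a))/(f(b) − f(a)); replace the endpoint whose sign matches f(c).
f(1.400000) = -5.122720, f(2.130000) = 7.123666
step 1: c = 1.705362, f(c) = -1.414743 < 0 → new bracket [1.705362, 2.130000]
step 2: c = 1.775721, f(c) = -0.315185 < 0 → new bracket [1.775721, 2.130000]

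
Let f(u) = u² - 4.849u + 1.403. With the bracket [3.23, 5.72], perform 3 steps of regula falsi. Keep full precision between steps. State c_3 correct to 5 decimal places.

f(3.230000) = -3.826370, f(5.720000) = 6.385120
step 1: c = 4.163033, f(c) = -1.452702 < 0 → new bracket [4.163033, 5.720000]
step 2: c = 4.451610, f(c) = -0.366027 < 0 → new bracket [4.451610, 5.720000]
step 3: c = 4.520378, f(c) = -0.082496 < 0 → new bracket [4.520378, 5.720000]

4.52038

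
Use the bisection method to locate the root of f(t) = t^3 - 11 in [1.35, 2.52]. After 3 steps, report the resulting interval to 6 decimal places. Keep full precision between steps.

[2.081250, 2.227500]

f(1.350000) = -8.539625, f(2.520000) = 5.003008 (opposite signs)
step 1: m = 1.935000, f(m) = -3.754925 < 0 → root in [1.935000, 2.520000]
step 2: m = 2.227500, f(m) = 0.052312 > 0 → root in [1.935000, 2.227500]
step 3: m = 2.081250, f(m) = -1.984854 < 0 → root in [2.081250, 2.227500]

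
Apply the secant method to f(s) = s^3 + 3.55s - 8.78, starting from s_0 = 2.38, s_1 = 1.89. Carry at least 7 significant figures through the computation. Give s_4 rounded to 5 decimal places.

f(s_0) = 13.150272, f(s_1) = 4.680769
s_2 = 1.890000 - (4.680769)·(1.890000 - 2.380000)/(4.680769 - (13.150272)) = 1.619196; f(s_2) = 1.213345
s_3 = 1.619196 - (1.213345)·(1.619196 - 1.890000)/(1.213345 - (4.680769)) = 1.524434; f(s_3) = 0.174373
s_4 = 1.524434 - (0.174373)·(1.524434 - 1.619196)/(0.174373 - (1.213345)) = 1.508530; f(s_4) = 0.008188

1.50853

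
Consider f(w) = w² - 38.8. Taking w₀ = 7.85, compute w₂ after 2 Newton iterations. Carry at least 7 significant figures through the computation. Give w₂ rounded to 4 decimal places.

6.2312

f'(w) = 2w
w_0 = 7.850000: f = 22.822500, f' = 15.700000 → w_1 = 7.850000 - (22.822500)/(15.700000) = 6.396338
w_1 = 6.396338: f = 2.113134, f' = 12.792675 → w_2 = 6.396338 - (2.113134)/(12.792675) = 6.231154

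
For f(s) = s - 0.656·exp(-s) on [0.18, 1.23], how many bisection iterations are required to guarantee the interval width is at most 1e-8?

Initial width b − a = 1.23 − 0.18 = 1.050000.
After n steps the width is (b−a)/2^n; need (b−a)/2^n ≤ 1e-8.
So n ≥ log₂(1.050000/1e-8) = log₂(105000000.0000) ≈ 26.6458.
Hence n = 27.

27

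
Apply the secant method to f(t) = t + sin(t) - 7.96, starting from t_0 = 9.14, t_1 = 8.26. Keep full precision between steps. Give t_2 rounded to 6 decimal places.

3.832819

f(t_0) = 1.460944, f(t_1) = 1.218701
t_2 = 8.260000 - (1.218701)·(8.260000 - 9.140000)/(1.218701 - (1.460944)) = 3.832819; f(t_2) = -4.764663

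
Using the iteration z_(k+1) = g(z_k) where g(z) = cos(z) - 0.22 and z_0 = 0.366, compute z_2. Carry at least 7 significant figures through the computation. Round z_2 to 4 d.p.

0.5359

z_1 = g(0.366000) = 0.713766
z_2 = g(0.713766) = 0.535901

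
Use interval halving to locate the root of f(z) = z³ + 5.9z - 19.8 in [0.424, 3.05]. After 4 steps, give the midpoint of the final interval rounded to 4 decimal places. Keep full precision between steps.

f(0.424000) = -17.222175, f(3.050000) = 26.567625 (opposite signs)
step 1: m = 1.737000, f(m) = -4.310877 < 0 → root in [1.737000, 3.050000]
step 2: m = 2.393500, f(m) = 8.033634 > 0 → root in [1.737000, 2.393500]
step 3: m = 2.065250, f(m) = 1.193798 > 0 → root in [1.737000, 2.065250]
step 4: m = 1.901125, f(m) = -1.712172 < 0 → root in [1.901125, 2.065250]
Midpoint of [1.901125, 2.065250] = 1.983187

1.9832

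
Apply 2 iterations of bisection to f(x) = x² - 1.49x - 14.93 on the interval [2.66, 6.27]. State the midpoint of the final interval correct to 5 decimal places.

f(2.660000) = -11.817800, f(6.270000) = 15.040600 (opposite signs)
step 1: m = 4.465000, f(m) = -1.646625 < 0 → root in [4.465000, 6.270000]
step 2: m = 5.367500, f(m) = 5.882481 > 0 → root in [4.465000, 5.367500]
Midpoint of [4.465000, 5.367500] = 4.916250

4.91625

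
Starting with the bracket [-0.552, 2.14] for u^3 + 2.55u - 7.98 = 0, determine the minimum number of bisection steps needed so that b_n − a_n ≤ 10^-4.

15

Initial width b − a = 2.14 − -0.552 = 2.692000.
After n steps the width is (b−a)/2^n; need (b−a)/2^n ≤ 10^-4.
So n ≥ log₂(2.692000/10^-4) = log₂(26920.0000) ≈ 14.7164.
Hence n = 15.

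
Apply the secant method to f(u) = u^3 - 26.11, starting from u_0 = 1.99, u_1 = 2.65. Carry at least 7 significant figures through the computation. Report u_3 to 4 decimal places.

2.9506

f(u_0) = -18.229401, f(u_1) = -7.500375
u_2 = 2.650000 - (-7.500375)·(2.650000 - 1.990000)/(-7.500375 - (-18.229401)) = 3.111388; f(u_2) = 4.010533
u_3 = 3.111388 - (4.010533)·(3.111388 - 2.650000)/(4.010533 - (-7.500375)) = 2.950635; f(u_3) = -0.421035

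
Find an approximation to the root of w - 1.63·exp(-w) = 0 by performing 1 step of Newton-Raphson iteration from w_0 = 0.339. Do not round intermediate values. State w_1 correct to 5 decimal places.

f'(w) = 1 + 1.63·exp(-w)
w_0 = 0.339000: f = -0.822346, f' = 2.161346 → w_1 = 0.339000 - (-0.822346)/(2.161346) = 0.719479

0.71948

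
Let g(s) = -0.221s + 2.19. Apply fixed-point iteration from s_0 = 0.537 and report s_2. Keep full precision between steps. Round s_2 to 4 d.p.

1.7322

s_1 = g(0.537000) = 2.071323
s_2 = g(2.071323) = 1.732238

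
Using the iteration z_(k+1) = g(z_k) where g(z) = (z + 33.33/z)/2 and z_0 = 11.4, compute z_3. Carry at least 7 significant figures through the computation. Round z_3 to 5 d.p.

z_1 = g(11.400000) = 7.161842
z_2 = g(7.161842) = 5.907836
z_3 = g(5.907836) = 5.774748

5.77475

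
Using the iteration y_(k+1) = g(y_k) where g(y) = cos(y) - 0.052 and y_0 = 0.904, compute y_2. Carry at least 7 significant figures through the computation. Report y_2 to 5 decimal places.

y_1 = g(0.904000) = 0.566472
y_2 = g(0.566472) = 0.791800

0.79180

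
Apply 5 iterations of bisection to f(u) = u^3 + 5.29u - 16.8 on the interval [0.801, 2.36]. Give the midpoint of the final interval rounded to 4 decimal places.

f(0.801000) = -12.048788, f(2.360000) = 8.828656 (opposite signs)
step 1: m = 1.580500, f(m) = -4.491097 < 0 → root in [1.580500, 2.360000]
step 2: m = 1.970250, f(m) = 1.270907 > 0 → root in [1.580500, 1.970250]
step 3: m = 1.775375, f(m) = -1.812362 < 0 → root in [1.775375, 1.970250]
step 4: m = 1.872812, f(m) = -0.324069 < 0 → root in [1.872812, 1.970250]
step 5: m = 1.921531, f(m) = 0.459736 > 0 → root in [1.872812, 1.921531]
Midpoint of [1.872812, 1.921531] = 1.897172

1.8972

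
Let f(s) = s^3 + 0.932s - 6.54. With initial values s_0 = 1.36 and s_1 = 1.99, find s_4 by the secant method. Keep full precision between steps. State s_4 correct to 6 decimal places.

f(s_0) = -2.757024, f(s_1) = 3.195279
s_2 = 1.990000 - (3.195279)·(1.990000 - 1.360000)/(3.195279 - (-2.757024)) = 1.651807; f(s_2) = -0.493614
s_3 = 1.651807 - (-0.493614)·(1.651807 - 1.990000)/(-0.493614 - (3.195279)) = 1.697061; f(s_3) = -0.070775
s_4 = 1.697061 - (-0.070775)·(1.697061 - 1.651807)/(-0.070775 - (-0.493614)) = 1.704636; f(s_4) = 0.002022

1.704636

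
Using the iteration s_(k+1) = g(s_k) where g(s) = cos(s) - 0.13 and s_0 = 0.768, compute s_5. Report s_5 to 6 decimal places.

0.650286

s_1 = g(0.768000) = 0.589302
s_2 = g(0.589302) = 0.701329
s_3 = g(0.701329) = 0.633985
s_4 = g(0.633985) = 0.675673
s_5 = g(0.675673) = 0.650286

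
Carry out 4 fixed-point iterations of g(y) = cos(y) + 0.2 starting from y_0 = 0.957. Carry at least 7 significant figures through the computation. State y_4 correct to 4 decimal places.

0.8889

y_1 = g(0.957000) = 0.775975
y_2 = g(0.775975) = 0.913738
y_3 = g(0.913738) = 0.810790
y_4 = g(0.810790) = 0.888926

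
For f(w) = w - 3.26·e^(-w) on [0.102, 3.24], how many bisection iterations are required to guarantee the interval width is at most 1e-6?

Initial width b − a = 3.24 − 0.102 = 3.138000.
After n steps the width is (b−a)/2^n; need (b−a)/2^n ≤ 1e-6.
So n ≥ log₂(3.138000/1e-6) = log₂(3138000.0000) ≈ 21.5814.
Hence n = 22.

22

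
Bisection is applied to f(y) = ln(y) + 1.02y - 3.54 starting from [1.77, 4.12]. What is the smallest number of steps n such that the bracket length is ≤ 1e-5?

Initial width b − a = 4.12 − 1.77 = 2.350000.
After n steps the width is (b−a)/2^n; need (b−a)/2^n ≤ 1e-5.
So n ≥ log₂(2.350000/1e-5) = log₂(235000.0000) ≈ 17.8423.
Hence n = 18.

18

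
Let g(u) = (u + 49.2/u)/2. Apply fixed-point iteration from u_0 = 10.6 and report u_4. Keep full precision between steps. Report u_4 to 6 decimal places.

7.014271

u_1 = g(10.600000) = 7.620755
u_2 = g(7.620755) = 7.038404
u_3 = g(7.038404) = 7.014313
u_4 = g(7.014313) = 7.014271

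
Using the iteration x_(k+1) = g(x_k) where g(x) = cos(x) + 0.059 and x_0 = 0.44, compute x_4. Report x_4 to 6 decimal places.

x_1 = g(0.440000) = 0.963752
x_2 = g(0.963752) = 0.629443
x_3 = g(0.629443) = 0.867356
x_4 = g(0.867356) = 0.705845

0.705845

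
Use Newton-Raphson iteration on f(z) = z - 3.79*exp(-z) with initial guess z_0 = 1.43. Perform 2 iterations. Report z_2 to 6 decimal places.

1.172813

f'(z) = 1 + 3.79*exp(-z)
z_0 = 1.430000: f = 0.523019, f' = 1.906981 → z_1 = 1.430000 - (0.523019)/(1.906981) = 1.155734
z_1 = 1.155734: f = -0.037457, f' = 2.193191 → z_2 = 1.155734 - (-0.037457)/(2.193191) = 1.172813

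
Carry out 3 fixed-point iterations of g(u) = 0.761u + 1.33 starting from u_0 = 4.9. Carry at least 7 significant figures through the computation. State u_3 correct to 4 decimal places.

5.2718

u_1 = g(4.900000) = 5.058900
u_2 = g(5.058900) = 5.179823
u_3 = g(5.179823) = 5.271845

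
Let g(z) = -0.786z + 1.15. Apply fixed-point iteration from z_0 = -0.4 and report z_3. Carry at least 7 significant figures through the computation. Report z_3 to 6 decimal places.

1.150800

z_1 = g(-0.400000) = 1.464400
z_2 = g(1.464400) = -0.001018
z_3 = g(-0.001018) = 1.150800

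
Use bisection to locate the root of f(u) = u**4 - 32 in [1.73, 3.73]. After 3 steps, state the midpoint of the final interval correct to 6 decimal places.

2.355000

f(1.730000) = -23.042550, f(3.730000) = 161.568786 (opposite signs)
step 1: m = 2.730000, f(m) = 23.545718 > 0 → root in [1.730000, 2.730000]
step 2: m = 2.230000, f(m) = -7.270266 < 0 → root in [2.230000, 2.730000]
step 3: m = 2.480000, f(m) = 5.827420 > 0 → root in [2.230000, 2.480000]
Midpoint of [2.230000, 2.480000] = 2.355000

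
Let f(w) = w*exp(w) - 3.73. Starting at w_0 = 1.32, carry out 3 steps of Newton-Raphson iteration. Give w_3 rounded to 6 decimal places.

f'(w) = (w+1)*exp(w)
w_0 = 1.320000: f = 1.211316, f' = 8.684738 → w_1 = 1.320000 - (1.211316)/(8.684738) = 1.180524
w_1 = 1.180524: f = 0.113877, f' = 7.099956 → w_2 = 1.180524 - (0.113877)/(7.099956) = 1.164484
w_2 = 1.164484: f = 0.001323, f' = 6.935593 → w_3 = 1.164484 - (0.001323)/(6.935593) = 1.164294

1.164294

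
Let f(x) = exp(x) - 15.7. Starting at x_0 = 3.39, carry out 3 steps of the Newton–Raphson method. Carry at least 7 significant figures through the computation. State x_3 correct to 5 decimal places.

2.75374

Newton update: x ← x − f(x)/f'(x).
f'(x) = exp(x)
x_0 = 3.390000: f = 13.965952, f' = 29.665952 → x_1 = 3.390000 - (13.965952)/(29.665952) = 2.919226
x_1 = 2.919226: f = 2.826946, f' = 18.526946 → x_2 = 2.919226 - (2.826946)/(18.526946) = 2.766641
x_2 = 2.766641: f = 0.205112, f' = 15.905112 → x_3 = 2.766641 - (0.205112)/(15.905112) = 2.753745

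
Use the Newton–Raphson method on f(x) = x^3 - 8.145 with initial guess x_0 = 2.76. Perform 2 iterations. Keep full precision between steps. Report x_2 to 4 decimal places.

Newton update: x ← x − f(x)/f'(x).
f'(x) = 3x^2
x_0 = 2.760000: f = 12.879576, f' = 22.852800 → x_1 = 2.760000 - (12.879576)/(22.852800) = 2.196411
x_1 = 2.196411: f = 2.450979, f' = 14.472670 → x_2 = 2.196411 - (2.450979)/(14.472670) = 2.027059

2.0271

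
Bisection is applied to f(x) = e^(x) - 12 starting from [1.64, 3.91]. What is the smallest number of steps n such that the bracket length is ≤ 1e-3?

12

Initial width b − a = 3.91 − 1.64 = 2.270000.
After n steps the width is (b−a)/2^n; need (b−a)/2^n ≤ 1e-3.
So n ≥ log₂(2.270000/1e-3) = log₂(2270.0000) ≈ 11.1485.
Hence n = 12.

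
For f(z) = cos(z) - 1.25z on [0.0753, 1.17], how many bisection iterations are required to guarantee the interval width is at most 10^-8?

Initial width b − a = 1.17 − 0.0753 = 1.094700.
After n steps the width is (b−a)/2^n; need (b−a)/2^n ≤ 10^-8.
So n ≥ log₂(1.094700/10^-8) = log₂(109470000.0000) ≈ 26.7060.
Hence n = 27.

27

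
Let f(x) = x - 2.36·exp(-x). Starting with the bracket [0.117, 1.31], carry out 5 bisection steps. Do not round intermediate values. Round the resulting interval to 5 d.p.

f(0.117000) = -1.982421, f(1.310000) = 0.673225 (opposite signs)
step 1: m = 0.713500, f(m) = -0.442726 < 0 → root in [0.713500, 1.310000]
step 2: m = 1.011750, f(m) = 0.153696 > 0 → root in [0.713500, 1.011750]
step 3: m = 0.862625, f(m) = -0.133419 < 0 → root in [0.862625, 1.011750]
step 4: m = 0.937188, f(m) = 0.012709 > 0 → root in [0.862625, 0.937188]
step 5: m = 0.899906, f(m) = -0.059688 < 0 → root in [0.899906, 0.937188]

[0.89991, 0.93719]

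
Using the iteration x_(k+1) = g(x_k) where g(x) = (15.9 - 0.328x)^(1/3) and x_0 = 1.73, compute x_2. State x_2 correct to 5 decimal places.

2.47087

x_1 = g(1.730000) = 2.484305
x_2 = g(2.484305) = 2.470870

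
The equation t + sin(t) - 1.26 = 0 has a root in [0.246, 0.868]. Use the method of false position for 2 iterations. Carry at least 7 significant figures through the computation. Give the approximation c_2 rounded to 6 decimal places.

0.653382

False-position update: c = (a·f(b) − b·f(a))/(f(b) − f(a)); replace the endpoint whose sign matches f(c).
f(0.246000) = -0.770474, f(0.868000) = 0.371038
step 1: c = 0.665825, f(c) = 0.023532 > 0 → new bracket [0.246000, 0.665825]
step 2: c = 0.653382, f(c) = 0.001257 > 0 → new bracket [0.246000, 0.653382]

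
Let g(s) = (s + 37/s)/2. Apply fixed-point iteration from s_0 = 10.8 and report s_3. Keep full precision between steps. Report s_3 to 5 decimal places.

6.08321

s_1 = g(10.800000) = 7.112963
s_2 = g(7.112963) = 6.157367
s_3 = g(6.157367) = 6.083214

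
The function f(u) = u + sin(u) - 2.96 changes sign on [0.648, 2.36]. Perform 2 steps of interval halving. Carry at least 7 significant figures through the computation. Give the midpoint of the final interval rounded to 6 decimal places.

f(0.648000) = -1.708407, f(2.360000) = 0.104411 (opposite signs)
step 1: m = 1.504000, f(m) = -0.458230 < 0 → root in [1.504000, 2.360000]
step 2: m = 1.932000, f(m) = -0.092528 < 0 → root in [1.932000, 2.360000]
Midpoint of [1.932000, 2.360000] = 2.146000

2.146000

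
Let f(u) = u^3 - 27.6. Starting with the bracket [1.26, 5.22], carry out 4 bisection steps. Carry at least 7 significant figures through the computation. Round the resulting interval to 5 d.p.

[2.99250, 3.24000]

f(1.260000) = -25.599624, f(5.220000) = 114.636648 (opposite signs)
step 1: m = 3.240000, f(m) = 6.412224 > 0 → root in [1.260000, 3.240000]
step 2: m = 2.250000, f(m) = -16.209375 < 0 → root in [2.250000, 3.240000]
step 3: m = 2.745000, f(m) = -6.916356 < 0 → root in [2.745000, 3.240000]
step 4: m = 2.992500, f(m) = -0.801994 < 0 → root in [2.992500, 3.240000]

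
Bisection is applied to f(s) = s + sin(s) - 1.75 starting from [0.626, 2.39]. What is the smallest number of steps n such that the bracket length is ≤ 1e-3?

Initial width b − a = 2.39 − 0.626 = 1.764000.
After n steps the width is (b−a)/2^n; need (b−a)/2^n ≤ 1e-3.
So n ≥ log₂(1.764000/1e-3) = log₂(1764.0000) ≈ 10.7846.
Hence n = 11.

11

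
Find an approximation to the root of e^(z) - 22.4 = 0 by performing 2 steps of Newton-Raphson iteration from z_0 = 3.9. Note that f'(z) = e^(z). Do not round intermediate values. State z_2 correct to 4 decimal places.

z_0 = 3.900000: f = 27.002449, f' = 49.402449 → z_1 = 3.900000 - (27.002449)/(49.402449) = 3.353419
z_1 = 3.353419: f = 6.200346, f' = 28.600346 → z_2 = 3.353419 - (6.200346)/(28.600346) = 3.136626

3.1366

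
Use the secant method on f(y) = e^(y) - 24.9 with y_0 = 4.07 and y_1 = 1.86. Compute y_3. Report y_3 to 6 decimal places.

f(y_0) = 33.656963, f(y_1) = -18.476263
y_2 = 1.860000 - (-18.476263)·(1.860000 - 4.070000)/(-18.476263 - (33.656963)) = 2.643235; f(y_2) = -10.841397
y_3 = 2.643235 - (-10.841397)·(2.643235 - 1.860000)/(-10.841397 - (-18.476263)) = 3.755416; f(y_3) = 17.851999

3.755416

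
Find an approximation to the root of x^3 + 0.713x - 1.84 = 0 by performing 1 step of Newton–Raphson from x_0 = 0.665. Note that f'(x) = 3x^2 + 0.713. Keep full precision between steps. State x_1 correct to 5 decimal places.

1.19046

x_0 = 0.665000: f = -1.071775, f' = 2.039675 → x_1 = 0.665000 - (-1.071775)/(2.039675) = 1.190464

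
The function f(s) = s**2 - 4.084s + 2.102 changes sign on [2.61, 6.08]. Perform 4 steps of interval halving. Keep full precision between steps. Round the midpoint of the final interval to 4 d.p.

f(2.610000) = -1.745140, f(6.080000) = 14.237680 (opposite signs)
step 1: m = 4.345000, f(m) = 3.236045 > 0 → root in [2.610000, 4.345000]
step 2: m = 3.477500, f(m) = -0.007104 < 0 → root in [3.477500, 4.345000]
step 3: m = 3.911250, f(m) = 1.426332 > 0 → root in [3.477500, 3.911250]
step 4: m = 3.694375, f(m) = 0.662579 > 0 → root in [3.477500, 3.694375]
Midpoint of [3.477500, 3.694375] = 3.585938

3.5859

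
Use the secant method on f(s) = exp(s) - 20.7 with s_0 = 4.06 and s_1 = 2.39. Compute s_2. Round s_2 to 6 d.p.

2.737284

f(s_0) = 37.274311, f(s_1) = -9.786506
s_2 = 2.390000 - (-9.786506)·(2.390000 - 4.060000)/(-9.786506 - (37.274311)) = 2.737284; f(s_2) = -5.255022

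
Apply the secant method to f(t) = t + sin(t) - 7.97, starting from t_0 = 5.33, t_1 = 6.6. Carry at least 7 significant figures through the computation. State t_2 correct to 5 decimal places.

7.16085

f(t_0) = -3.455264, f(t_1) = -1.058459
t_2 = 6.600000 - (-1.058459)·(6.600000 - 5.330000)/(-1.058459 - (-3.455264)) = 7.160848; f(t_2) = -0.039905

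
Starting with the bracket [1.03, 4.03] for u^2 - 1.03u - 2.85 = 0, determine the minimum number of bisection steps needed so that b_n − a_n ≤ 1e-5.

Initial width b − a = 4.03 − 1.03 = 3.000000.
After n steps the width is (b−a)/2^n; need (b−a)/2^n ≤ 1e-5.
So n ≥ log₂(3.000000/1e-5) = log₂(300000.0000) ≈ 18.1946.
Hence n = 19.

19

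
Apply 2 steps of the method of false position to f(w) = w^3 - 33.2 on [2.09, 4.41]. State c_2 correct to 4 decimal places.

3.0900

False-position update: c = (a·f(b) − b·f(a))/(f(b) − f(a)); replace the endpoint whose sign matches f(c).
f(2.090000) = -24.070671, f(4.410000) = 52.566121
step 1: c = 2.818683, f(c) = -10.805628 < 0 → new bracket [2.818683, 4.410000]
step 2: c = 3.090022, f(c) = -3.695753 < 0 → new bracket [3.090022, 4.410000]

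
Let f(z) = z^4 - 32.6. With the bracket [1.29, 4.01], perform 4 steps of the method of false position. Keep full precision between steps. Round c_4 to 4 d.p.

2.1621

f(1.290000) = -29.830771, f(4.010000) = 225.969616
step 1: c = 1.607199, f(c) = -25.927649 < 0 → new bracket [1.607199, 4.010000]
step 2: c = 1.854518, f(c) = -20.771642 < 0 → new bracket [1.854518, 4.010000]
step 3: c = 2.035975, f(c) = -15.417361 < 0 → new bracket [2.035975, 4.010000]
step 4: c = 2.162056, f(c) = -10.749184 < 0 → new bracket [2.162056, 4.010000]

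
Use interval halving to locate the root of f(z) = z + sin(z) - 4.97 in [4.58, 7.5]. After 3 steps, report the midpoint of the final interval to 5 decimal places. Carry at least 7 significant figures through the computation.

5.49250

f(4.580000) = -1.381249, f(7.500000) = 3.468000 (opposite signs)
step 1: m = 6.040000, f(m) = 0.829205 > 0 → root in [4.580000, 6.040000]
step 2: m = 5.310000, f(m) = -0.486682 < 0 → root in [5.310000, 6.040000]
step 3: m = 5.675000, f(m) = 0.133621 > 0 → root in [5.310000, 5.675000]
Midpoint of [5.310000, 5.675000] = 5.492500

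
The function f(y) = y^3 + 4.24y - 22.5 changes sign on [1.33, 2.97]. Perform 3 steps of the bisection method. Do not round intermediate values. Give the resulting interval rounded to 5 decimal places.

f(1.330000) = -14.508163, f(2.970000) = 16.290873 (opposite signs)
step 1: m = 2.150000, f(m) = -3.445625 < 0 → root in [2.150000, 2.970000]
step 2: m = 2.560000, f(m) = 5.131616 > 0 → root in [2.150000, 2.560000]
step 3: m = 2.355000, f(m) = 0.546089 > 0 → root in [2.150000, 2.355000]

[2.15000, 2.35500]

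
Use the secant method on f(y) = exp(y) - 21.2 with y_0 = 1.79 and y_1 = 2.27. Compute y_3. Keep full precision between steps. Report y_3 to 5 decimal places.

Secant update: y_(k+1) = y_k − f(y_k)·(y_k − y_(k-1))/(f(y_k) − f(y_(k-1))).
f(y_0) = -15.210548, f(y_1) = -11.520599
y_2 = 2.270000 - (-11.520599)·(2.270000 - 1.790000)/(-11.520599 - (-15.210548)) = 3.768636; f(y_2) = 22.120913
y_3 = 3.768636 - (22.120913)·(3.768636 - 2.270000)/(22.120913 - (-11.520599)) = 2.783211; f(y_3) = -5.029145

2.78321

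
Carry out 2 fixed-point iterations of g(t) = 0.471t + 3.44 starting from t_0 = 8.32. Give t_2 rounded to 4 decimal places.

6.9060

t_1 = g(8.320000) = 7.358720
t_2 = g(7.358720) = 6.905957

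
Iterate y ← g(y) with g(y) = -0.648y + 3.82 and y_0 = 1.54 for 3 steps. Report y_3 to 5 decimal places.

2.52964

y_1 = g(1.540000) = 2.822080
y_2 = g(2.822080) = 1.991292
y_3 = g(1.991292) = 2.529643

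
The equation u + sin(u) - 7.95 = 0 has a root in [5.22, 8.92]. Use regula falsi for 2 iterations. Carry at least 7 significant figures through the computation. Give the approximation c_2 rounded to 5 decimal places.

False-position update: c = (a·f(b) − b·f(a))/(f(b) − f(a)); replace the endpoint whose sign matches f(c).
f(5.220000) = -3.603908, f(8.920000) = 1.453613
step 1: c = 7.856560, f(c) = 0.906557 > 0 → new bracket [5.220000, 7.856560]
step 2: c = 7.326639, f(c) = 0.240786 > 0 → new bracket [5.220000, 7.326639]

7.32664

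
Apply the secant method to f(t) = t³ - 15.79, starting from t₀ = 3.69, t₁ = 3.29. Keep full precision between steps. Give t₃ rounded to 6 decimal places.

2.567064

f(t_0) = 34.453409, f(t_1) = 19.821289
t_2 = 3.290000 - (19.821289)·(3.290000 - 3.690000)/(19.821289 - (34.453409)) = 2.748143; f(t_2) = 4.964774
t_3 = 2.748143 - (4.964774)·(2.748143 - 3.290000)/(4.964774 - (19.821289)) = 2.567064; f(t_3) = 1.126492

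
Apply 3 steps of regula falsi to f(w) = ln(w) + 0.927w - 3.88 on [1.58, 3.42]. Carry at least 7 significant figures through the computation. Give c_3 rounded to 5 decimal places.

3.00055

f(1.580000) = -1.957915, f(3.420000) = 0.519981
step 1: c = 3.033880, f(c) = 0.042250 > 0 → new bracket [1.580000, 3.033880]
step 2: c = 3.003170, f(c) = 0.003607 > 0 → new bracket [1.580000, 3.003170]
step 3: c = 3.000553, f(c) = 0.000309 > 0 → new bracket [1.580000, 3.000553]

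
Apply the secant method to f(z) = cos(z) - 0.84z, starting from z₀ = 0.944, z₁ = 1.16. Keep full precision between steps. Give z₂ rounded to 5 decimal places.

f(z_0) = -0.206407, f(z_1) = -0.575060
z_2 = 1.160000 - (-0.575060)·(1.160000 - 0.944000)/(-0.575060 - (-0.206407)) = 0.823063; f(z_2) = -0.011394

0.82306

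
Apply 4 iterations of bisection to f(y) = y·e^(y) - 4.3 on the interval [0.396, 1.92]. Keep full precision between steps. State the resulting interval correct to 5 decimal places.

f(0.396000) = -3.711596, f(1.920000) = 8.796240 (opposite signs)
step 1: m = 1.158000, f(m) = -0.613438 < 0 → root in [1.158000, 1.920000]
step 2: m = 1.539000, f(m) = 2.871629 > 0 → root in [1.158000, 1.539000]
step 3: m = 1.348500, f(m) = 0.893942 > 0 → root in [1.158000, 1.348500]
step 4: m = 1.253250, f(m) = 0.088512 > 0 → root in [1.158000, 1.253250]

[1.15800, 1.25325]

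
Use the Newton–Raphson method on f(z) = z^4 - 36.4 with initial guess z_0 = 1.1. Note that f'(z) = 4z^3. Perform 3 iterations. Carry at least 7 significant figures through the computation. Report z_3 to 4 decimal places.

Newton update: z ← z − f(z)/f'(z).
z_0 = 1.100000: f = -34.935900, f' = 5.324000 → z_1 = 1.100000 - (-34.935900)/(5.324000) = 7.661965
z_1 = 7.661965: f = 3409.959551, f' = 1799.204090 → z_2 = 7.661965 - (3409.959551)/(1799.204090) = 5.766705
z_2 = 5.766705: f = 1069.487238, f' = 767.084356 → z_3 = 5.766705 - (1069.487238)/(767.084356) = 4.372481

4.3725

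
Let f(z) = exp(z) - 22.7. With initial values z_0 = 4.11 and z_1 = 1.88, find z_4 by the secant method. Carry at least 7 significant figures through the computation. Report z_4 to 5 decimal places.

f(z_0) = 38.246718, f(z_1) = -16.146495
z_2 = 1.880000 - (-16.146495)·(1.880000 - 4.110000)/(-16.146495 - (38.246718)) = 2.541970; f(z_2) = -9.995323
z_3 = 2.541970 - (-9.995323)·(2.541970 - 1.880000)/(-9.995323 - (-16.146495)) = 3.617636; f(z_3) = 14.549409
z_4 = 3.617636 - (14.549409)·(3.617636 - 2.541970)/(14.549409 - (-9.995323)) = 2.980012; f(z_4) = -3.011940

2.98001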